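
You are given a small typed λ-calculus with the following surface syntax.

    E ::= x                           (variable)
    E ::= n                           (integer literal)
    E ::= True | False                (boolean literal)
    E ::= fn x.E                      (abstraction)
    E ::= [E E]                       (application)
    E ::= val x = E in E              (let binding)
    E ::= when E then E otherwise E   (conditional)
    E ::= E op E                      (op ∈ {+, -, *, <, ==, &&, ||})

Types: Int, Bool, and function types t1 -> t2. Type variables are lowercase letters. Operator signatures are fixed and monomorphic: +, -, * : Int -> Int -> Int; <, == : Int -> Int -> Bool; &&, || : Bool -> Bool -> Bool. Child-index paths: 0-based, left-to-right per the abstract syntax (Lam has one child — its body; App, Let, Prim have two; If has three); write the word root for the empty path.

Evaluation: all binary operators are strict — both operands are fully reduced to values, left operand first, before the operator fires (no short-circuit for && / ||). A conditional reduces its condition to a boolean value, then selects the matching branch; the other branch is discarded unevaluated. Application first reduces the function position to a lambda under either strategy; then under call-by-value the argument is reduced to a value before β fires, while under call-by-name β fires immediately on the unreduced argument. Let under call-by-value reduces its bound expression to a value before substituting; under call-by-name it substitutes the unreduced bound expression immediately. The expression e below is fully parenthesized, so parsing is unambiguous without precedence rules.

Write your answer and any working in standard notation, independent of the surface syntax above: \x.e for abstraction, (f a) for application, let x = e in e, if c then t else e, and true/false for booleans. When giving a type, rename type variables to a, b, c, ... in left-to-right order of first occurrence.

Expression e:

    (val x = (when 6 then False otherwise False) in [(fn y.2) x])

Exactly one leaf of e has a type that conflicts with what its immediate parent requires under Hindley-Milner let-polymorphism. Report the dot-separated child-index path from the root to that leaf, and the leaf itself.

Answer: 0.0 : 6

Derivation:
  unify Int ~ Bool
  FAIL: mismatch Int ~ Bool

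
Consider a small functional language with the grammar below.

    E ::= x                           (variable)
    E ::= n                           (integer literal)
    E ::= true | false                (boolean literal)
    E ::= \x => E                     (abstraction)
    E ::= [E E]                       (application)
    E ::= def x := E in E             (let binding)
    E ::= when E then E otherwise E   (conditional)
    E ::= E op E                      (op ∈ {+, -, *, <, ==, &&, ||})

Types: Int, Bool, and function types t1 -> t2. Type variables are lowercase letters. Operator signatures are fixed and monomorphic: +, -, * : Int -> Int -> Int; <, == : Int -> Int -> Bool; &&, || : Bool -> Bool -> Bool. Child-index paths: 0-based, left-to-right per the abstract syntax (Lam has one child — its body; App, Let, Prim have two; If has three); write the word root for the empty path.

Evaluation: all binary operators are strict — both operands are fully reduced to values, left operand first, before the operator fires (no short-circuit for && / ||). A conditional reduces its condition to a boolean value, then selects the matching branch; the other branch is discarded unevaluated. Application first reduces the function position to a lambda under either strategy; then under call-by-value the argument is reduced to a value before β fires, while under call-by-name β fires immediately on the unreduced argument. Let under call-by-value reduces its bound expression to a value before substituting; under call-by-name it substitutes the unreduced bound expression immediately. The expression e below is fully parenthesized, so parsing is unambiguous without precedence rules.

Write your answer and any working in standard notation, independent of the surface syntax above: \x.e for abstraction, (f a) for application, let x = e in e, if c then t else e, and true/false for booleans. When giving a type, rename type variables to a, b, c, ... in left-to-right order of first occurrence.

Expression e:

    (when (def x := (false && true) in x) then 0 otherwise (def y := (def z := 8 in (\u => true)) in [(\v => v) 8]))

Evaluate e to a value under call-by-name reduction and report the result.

Derivation:
step 0: (if (let x = (false && true) in x) then 0 else (let y = (let z = 8 in (\u.true)) in ((\v.v) 8)))
step 1: [let@0] (if (false && true) then 0 else (let y = (let z = 8 in (\u.true)) in ((\v.v) 8)))
step 2: [delta@0] (if false then 0 else (let y = (let z = 8 in (\u.true)) in ((\v.v) 8)))
step 3: [if@root] (let y = (let z = 8 in (\u.true)) in ((\v.v) 8))
step 4: [let@root] ((\v.v) 8)
step 5: [beta@root] 8

Answer: 8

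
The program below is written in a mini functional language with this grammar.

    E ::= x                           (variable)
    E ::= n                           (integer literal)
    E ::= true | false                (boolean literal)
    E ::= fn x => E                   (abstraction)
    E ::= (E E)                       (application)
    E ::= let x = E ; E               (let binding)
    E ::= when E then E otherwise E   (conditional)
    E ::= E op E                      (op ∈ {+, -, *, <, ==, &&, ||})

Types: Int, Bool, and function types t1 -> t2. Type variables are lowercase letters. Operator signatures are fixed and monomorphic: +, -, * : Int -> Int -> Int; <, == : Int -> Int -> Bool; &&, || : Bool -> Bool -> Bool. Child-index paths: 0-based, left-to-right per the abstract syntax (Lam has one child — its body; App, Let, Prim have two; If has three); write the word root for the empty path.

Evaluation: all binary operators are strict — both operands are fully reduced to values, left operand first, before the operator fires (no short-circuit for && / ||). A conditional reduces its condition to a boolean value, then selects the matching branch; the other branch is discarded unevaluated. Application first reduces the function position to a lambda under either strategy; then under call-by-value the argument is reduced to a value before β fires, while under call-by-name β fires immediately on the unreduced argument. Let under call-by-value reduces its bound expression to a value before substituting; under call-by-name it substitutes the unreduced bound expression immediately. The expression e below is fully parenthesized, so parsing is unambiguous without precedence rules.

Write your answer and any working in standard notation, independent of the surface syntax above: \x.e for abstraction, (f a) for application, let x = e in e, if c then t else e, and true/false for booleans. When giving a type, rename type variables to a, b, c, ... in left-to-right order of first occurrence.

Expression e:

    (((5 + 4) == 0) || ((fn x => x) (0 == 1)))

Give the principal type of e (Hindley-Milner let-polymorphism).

Working:
  unify Int ~ Int
  unify Int ~ Int
  unify Int ~ Int
  unify Int ~ Int
  unify Bool ~ Bool
x : a
\x._ : a -> a
  unify Int ~ Int
  unify Int ~ Int
  unify a -> a ~ Bool -> b
  unify a ~ Bool
  unify Bool ~ b
_ _ : Bool
  unify Bool ~ Bool

Answer: Bool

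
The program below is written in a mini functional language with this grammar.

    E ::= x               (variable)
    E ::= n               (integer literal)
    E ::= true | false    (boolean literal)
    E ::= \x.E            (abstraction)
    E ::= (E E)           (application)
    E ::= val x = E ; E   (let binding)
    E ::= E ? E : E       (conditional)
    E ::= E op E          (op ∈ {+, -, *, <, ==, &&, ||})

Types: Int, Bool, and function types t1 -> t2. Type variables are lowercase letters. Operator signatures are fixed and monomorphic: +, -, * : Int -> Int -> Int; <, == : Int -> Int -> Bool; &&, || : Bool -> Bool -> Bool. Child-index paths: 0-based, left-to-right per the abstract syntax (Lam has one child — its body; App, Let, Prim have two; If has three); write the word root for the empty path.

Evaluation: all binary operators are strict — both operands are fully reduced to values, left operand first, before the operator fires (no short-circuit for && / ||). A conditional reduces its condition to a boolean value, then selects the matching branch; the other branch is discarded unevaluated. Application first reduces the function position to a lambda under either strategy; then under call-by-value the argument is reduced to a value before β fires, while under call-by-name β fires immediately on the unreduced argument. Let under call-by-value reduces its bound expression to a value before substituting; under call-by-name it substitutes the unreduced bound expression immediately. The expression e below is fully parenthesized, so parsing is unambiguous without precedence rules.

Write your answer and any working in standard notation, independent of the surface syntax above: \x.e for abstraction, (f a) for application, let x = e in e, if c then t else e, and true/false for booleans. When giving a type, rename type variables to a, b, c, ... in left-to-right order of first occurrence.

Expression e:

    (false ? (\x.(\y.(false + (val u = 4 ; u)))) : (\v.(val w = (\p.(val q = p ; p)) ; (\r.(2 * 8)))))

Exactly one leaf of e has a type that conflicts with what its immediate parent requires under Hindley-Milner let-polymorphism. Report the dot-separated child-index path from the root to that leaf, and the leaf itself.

Trace:
  unify Bool ~ Bool
  unify Bool ~ Int
  FAIL: mismatch Bool ~ Int

Answer: 1.0.0.0 : false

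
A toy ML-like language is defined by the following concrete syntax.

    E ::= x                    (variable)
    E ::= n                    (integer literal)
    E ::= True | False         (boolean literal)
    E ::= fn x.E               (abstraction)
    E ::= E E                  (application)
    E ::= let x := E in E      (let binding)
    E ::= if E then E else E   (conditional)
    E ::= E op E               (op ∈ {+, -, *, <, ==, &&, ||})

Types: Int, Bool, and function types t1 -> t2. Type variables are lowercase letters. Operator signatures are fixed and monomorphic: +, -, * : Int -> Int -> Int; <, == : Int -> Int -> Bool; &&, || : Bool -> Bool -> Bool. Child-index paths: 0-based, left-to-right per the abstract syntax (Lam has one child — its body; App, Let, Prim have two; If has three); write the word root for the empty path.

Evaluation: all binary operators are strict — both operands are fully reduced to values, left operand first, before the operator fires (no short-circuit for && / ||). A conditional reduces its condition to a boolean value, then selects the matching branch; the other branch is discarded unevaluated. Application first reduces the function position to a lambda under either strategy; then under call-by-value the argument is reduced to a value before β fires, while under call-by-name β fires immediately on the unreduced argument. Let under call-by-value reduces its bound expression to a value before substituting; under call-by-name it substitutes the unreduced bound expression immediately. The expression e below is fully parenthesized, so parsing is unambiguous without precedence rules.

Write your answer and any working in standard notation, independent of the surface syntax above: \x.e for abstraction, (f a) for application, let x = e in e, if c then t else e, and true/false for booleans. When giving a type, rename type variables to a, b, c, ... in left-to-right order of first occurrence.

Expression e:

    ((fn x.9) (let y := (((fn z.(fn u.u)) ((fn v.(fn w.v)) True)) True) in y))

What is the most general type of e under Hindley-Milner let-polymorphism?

Working:
\x._ : a -> Int
u : c
\u._ : c -> c
\z._ : b -> c -> c
v : d
\w._ : e -> d
\v._ : d -> e -> d
  unify d -> e -> d ~ Bool -> f
  unify d ~ Bool
  unify e -> Bool ~ f
_ _ : e -> Bool
  unify b -> c -> c ~ (e -> Bool) -> g
  unify b ~ e -> Bool
  unify c -> c ~ g
_ _ : c -> c
  unify c -> c ~ Bool -> h
  unify c ~ Bool
  unify Bool ~ h
_ _ : Bool
let y : Bool
y : Bool
  unify a -> Int ~ Bool -> i
  unify a ~ Bool
  unify Int ~ i
_ _ : Int

Answer: Int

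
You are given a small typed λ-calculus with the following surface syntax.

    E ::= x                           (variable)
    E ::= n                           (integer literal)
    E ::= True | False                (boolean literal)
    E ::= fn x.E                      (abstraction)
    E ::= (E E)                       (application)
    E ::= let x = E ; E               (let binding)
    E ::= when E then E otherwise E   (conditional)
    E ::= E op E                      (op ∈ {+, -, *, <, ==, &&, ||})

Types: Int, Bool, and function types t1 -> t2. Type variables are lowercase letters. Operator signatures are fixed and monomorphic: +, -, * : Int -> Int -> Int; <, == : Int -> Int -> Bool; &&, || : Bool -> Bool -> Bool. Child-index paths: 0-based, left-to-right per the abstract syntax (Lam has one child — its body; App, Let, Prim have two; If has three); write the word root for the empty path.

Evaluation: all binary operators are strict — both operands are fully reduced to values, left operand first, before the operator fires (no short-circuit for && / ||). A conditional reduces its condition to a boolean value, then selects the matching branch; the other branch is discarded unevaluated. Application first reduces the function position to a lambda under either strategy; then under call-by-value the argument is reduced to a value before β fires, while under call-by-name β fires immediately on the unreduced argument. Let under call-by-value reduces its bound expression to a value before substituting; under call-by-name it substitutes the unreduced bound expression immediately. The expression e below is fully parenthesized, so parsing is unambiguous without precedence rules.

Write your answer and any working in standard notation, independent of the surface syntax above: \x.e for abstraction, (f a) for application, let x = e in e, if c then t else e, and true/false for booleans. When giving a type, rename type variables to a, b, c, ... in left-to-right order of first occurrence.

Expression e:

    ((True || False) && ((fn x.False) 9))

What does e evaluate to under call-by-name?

Trace:
step 0: ((true || false) && ((\x.false) 9))
step 1: [delta@0] (true && ((\x.false) 9))
step 2: [beta@1] (true && false)
step 3: [delta@root] false

Answer: false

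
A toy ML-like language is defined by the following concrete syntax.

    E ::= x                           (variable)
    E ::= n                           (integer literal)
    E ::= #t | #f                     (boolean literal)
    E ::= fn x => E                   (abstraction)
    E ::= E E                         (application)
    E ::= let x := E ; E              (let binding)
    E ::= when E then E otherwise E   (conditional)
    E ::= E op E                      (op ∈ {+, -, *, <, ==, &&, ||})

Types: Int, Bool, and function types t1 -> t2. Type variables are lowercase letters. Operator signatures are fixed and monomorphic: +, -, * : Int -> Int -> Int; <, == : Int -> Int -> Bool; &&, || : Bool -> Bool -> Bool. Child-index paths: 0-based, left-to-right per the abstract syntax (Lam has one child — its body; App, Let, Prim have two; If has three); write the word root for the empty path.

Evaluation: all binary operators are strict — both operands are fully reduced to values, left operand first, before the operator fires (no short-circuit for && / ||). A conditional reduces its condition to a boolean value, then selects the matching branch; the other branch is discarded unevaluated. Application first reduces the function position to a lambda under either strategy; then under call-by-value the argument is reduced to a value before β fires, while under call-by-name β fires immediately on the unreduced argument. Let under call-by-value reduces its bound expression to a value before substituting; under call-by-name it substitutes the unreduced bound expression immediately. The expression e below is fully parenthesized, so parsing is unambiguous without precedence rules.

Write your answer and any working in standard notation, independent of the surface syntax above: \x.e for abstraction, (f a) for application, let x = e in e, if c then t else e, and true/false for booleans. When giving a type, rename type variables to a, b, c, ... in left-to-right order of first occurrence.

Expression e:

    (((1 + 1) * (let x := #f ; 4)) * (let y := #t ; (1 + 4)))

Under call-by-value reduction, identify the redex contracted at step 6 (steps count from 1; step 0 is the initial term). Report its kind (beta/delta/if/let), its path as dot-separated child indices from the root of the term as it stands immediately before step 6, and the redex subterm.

Answer: delta at root : (8 * 5)

Derivation:
step 0: (((1 + 1) * (let x = false in 4)) * (let y = true in (1 + 4)))
step 1: [delta@0.0] ((2 * (let x = false in 4)) * (let y = true in (1 + 4)))
step 2: [let@0.1] ((2 * 4) * (let y = true in (1 + 4)))
step 3: [delta@0] (8 * (let y = true in (1 + 4)))
step 4: [let@1] (8 * (1 + 4))
step 5: [delta@1] (8 * 5)
step 6: [delta@root] 40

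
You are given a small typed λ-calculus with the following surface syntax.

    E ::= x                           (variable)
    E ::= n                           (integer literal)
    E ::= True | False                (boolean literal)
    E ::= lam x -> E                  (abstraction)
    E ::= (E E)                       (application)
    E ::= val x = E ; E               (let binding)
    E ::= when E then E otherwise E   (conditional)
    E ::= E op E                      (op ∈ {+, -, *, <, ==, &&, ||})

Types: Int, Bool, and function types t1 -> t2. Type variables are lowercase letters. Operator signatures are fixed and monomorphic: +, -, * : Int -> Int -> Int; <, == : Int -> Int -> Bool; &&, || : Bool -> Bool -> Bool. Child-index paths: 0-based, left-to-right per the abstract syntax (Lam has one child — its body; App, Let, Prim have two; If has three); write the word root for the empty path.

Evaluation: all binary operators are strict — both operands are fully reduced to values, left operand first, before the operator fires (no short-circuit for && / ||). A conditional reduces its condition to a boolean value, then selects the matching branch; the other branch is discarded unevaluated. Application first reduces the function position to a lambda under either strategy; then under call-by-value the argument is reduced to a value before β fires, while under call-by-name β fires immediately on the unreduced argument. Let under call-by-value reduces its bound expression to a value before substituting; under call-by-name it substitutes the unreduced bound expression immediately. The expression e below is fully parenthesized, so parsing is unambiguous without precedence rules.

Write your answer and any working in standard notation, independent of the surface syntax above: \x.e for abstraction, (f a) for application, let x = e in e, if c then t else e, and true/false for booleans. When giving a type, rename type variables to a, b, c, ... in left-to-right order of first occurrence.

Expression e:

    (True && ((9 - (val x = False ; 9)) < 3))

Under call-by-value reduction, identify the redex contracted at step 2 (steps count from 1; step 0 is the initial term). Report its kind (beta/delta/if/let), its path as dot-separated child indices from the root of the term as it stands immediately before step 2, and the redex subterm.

Answer: delta at 1.0 : (9 - 9)

Working:
step 0: (true && ((9 - (let x = false in 9)) < 3))
step 1: [let@1.0.1] (true && ((9 - 9) < 3))
step 2: [delta@1.0] (true && (0 < 3))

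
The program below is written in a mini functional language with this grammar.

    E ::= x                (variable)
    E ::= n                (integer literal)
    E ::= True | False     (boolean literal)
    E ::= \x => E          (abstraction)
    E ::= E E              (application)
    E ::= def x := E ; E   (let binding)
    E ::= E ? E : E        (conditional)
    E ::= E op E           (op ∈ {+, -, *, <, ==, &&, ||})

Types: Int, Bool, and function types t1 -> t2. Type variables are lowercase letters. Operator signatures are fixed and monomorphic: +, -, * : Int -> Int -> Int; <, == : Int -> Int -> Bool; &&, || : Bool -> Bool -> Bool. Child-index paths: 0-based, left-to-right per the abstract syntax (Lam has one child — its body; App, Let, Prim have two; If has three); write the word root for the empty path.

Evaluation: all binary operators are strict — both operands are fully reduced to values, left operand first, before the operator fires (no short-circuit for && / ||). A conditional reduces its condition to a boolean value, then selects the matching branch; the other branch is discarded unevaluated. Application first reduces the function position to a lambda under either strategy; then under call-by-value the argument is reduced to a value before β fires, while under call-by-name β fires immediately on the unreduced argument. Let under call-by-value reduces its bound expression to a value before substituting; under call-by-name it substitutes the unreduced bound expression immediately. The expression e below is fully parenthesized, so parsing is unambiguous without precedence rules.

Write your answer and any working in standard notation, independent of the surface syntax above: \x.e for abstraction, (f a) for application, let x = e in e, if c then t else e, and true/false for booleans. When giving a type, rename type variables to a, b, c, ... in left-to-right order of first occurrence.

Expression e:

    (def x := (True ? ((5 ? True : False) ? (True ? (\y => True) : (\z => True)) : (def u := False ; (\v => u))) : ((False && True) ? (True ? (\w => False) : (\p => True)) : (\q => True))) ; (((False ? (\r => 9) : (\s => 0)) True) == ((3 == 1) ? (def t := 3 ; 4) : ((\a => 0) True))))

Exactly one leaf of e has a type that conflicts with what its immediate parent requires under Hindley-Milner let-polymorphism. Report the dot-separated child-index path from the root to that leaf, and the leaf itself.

Answer: 0.1.0.0 : 5

Trace:
  unify Bool ~ Bool
  unify Int ~ Bool
  FAIL: mismatch Int ~ Bool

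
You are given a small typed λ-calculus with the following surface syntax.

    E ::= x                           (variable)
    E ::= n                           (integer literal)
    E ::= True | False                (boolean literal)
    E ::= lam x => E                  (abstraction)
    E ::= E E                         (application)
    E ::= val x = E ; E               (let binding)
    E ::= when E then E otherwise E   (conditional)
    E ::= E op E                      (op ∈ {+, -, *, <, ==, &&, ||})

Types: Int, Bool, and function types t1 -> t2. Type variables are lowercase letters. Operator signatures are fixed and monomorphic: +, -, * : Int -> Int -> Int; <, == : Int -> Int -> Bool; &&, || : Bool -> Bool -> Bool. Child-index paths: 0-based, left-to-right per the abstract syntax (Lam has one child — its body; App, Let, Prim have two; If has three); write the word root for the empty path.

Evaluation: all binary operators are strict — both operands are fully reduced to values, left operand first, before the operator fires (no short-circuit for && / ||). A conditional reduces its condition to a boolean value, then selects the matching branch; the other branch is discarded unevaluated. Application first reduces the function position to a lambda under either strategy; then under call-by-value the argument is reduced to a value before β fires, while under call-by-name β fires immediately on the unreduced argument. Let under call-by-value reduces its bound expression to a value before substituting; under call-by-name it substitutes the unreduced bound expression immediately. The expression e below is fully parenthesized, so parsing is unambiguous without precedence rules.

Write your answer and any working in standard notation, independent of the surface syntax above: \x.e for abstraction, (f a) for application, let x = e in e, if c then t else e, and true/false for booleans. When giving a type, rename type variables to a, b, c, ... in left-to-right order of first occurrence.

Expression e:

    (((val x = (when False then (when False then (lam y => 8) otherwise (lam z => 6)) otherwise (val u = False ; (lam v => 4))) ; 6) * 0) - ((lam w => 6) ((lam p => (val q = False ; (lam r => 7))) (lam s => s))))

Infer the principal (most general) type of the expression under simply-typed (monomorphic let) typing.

Answer: Int

Derivation:
  unify Bool ~ Bool
  unify Bool ~ Bool
\y._ : a -> Int
\z._ : b -> Int
  unify a -> Int ~ b -> Int
  unify a ~ b
  unify Int ~ Int
let u : Bool
\v._ : c -> Int
  unify b -> Int ~ c -> Int
  unify b ~ c
  unify Int ~ Int
let x : c -> Int
  unify Int ~ Int
  unify Int ~ Int
  unify Int ~ Int
\w._ : d -> Int
let q : Bool
\r._ : f -> Int
\p._ : e -> f -> Int
s : g
\s._ : g -> g
  unify e -> f -> Int ~ (g -> g) -> h
  unify e ~ g -> g
  unify f -> Int ~ h
_ _ : f -> Int
  unify d -> Int ~ (f -> Int) -> i
  unify d ~ f -> Int
  unify Int ~ i
_ _ : Int
  unify Int ~ Int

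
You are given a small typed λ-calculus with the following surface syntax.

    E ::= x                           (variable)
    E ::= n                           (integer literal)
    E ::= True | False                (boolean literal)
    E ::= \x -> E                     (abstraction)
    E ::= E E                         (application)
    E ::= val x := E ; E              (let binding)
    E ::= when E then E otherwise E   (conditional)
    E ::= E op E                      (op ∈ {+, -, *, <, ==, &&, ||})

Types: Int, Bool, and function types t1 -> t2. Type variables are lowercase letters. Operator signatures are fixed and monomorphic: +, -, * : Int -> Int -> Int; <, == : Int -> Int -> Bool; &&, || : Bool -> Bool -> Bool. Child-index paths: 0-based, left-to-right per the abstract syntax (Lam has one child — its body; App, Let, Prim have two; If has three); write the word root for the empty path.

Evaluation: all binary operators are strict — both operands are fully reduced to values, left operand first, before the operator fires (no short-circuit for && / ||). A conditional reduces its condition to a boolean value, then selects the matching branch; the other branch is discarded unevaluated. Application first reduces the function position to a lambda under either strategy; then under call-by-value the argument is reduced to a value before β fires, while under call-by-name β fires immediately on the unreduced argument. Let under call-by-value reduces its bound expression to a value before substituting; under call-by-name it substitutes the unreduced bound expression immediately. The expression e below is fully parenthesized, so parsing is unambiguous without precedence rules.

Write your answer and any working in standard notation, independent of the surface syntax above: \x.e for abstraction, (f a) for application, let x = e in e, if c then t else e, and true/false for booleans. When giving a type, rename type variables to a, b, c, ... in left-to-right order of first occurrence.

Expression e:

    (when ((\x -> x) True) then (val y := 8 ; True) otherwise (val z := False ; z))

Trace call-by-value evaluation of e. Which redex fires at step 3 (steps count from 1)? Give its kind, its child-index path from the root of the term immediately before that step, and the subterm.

Answer: let at root : (let y = 8 in true)

Trace:
step 0: (if ((\x.x) true) then (let y = 8 in true) else (let z = false in z))
step 1: [beta@0] (if true then (let y = 8 in true) else (let z = false in z))
step 2: [if@root] (let y = 8 in true)
step 3: [let@root] true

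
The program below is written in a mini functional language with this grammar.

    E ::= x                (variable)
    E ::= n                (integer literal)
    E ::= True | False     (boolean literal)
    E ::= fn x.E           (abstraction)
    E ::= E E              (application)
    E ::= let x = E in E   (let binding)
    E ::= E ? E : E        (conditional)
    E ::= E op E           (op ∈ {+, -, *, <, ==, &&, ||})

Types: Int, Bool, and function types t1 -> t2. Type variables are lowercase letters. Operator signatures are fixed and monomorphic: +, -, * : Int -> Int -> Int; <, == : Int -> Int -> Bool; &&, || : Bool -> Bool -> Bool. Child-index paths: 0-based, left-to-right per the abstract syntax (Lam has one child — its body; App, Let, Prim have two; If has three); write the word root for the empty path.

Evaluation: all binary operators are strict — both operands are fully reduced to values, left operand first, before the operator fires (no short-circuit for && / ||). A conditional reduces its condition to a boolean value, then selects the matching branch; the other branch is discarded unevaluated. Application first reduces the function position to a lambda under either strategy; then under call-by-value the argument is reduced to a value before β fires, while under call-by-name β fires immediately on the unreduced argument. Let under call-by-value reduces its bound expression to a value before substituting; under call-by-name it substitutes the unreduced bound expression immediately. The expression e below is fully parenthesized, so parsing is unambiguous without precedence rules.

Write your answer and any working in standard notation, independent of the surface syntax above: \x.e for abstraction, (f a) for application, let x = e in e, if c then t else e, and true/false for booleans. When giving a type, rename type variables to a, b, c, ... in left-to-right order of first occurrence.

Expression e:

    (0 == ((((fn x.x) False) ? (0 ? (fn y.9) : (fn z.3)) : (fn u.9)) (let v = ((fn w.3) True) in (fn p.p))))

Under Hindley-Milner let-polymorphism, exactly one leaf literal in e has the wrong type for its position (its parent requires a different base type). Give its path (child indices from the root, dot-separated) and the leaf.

Answer: 1.0.1.0 : 0

Derivation:
  unify Int ~ Int
x : a
\x._ : a -> a
  unify a -> a ~ Bool -> b
  unify a ~ Bool
  unify Bool ~ b
_ _ : Bool
  unify Bool ~ Bool
  unify Int ~ Bool
  FAIL: mismatch Int ~ Bool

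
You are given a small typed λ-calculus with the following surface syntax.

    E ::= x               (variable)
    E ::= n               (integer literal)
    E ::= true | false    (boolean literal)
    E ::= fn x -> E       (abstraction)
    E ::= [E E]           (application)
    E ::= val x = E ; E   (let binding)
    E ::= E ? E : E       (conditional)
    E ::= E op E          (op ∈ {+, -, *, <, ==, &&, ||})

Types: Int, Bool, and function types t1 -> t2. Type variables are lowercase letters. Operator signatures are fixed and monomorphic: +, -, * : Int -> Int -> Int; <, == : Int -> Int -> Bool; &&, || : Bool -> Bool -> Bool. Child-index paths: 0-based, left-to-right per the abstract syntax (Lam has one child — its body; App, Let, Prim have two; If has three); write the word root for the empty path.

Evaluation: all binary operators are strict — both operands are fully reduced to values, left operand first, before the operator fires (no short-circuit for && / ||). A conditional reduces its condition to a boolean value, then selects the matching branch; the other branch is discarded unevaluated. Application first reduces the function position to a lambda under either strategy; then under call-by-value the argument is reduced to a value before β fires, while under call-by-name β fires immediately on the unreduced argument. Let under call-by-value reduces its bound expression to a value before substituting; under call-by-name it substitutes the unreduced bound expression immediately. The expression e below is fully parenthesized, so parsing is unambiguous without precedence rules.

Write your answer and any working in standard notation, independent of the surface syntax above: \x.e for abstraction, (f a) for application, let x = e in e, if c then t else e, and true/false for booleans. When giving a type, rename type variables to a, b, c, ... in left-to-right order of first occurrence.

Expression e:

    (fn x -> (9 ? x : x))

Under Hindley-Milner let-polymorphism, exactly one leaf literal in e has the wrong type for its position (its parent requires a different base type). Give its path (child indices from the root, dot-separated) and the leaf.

Trace:
  unify Int ~ Bool
  FAIL: mismatch Int ~ Bool

Answer: 0.0 : 9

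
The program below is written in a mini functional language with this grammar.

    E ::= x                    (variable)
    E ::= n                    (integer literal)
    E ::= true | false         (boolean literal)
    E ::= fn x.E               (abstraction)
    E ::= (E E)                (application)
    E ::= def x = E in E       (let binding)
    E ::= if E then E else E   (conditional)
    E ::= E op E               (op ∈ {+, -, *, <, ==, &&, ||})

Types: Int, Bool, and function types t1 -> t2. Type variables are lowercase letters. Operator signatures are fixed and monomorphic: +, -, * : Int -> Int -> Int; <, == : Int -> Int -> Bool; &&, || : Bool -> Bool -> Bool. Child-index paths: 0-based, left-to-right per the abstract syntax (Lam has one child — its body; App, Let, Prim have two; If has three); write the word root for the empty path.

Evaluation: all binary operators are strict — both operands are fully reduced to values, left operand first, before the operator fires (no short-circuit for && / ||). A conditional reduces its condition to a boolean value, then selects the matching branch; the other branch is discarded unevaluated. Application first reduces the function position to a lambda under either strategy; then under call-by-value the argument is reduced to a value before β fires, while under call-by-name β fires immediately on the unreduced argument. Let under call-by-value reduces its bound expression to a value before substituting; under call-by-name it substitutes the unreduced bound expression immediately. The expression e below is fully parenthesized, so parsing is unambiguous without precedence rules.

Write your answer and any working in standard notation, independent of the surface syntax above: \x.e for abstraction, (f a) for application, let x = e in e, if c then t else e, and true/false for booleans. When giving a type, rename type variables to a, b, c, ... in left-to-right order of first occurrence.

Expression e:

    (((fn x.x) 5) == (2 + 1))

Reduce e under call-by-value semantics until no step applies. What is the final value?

Working:
step 0: (((\x.x) 5) == (2 + 1))
step 1: [beta@0] (5 == (2 + 1))
step 2: [delta@1] (5 == 3)
step 3: [delta@root] false

Answer: false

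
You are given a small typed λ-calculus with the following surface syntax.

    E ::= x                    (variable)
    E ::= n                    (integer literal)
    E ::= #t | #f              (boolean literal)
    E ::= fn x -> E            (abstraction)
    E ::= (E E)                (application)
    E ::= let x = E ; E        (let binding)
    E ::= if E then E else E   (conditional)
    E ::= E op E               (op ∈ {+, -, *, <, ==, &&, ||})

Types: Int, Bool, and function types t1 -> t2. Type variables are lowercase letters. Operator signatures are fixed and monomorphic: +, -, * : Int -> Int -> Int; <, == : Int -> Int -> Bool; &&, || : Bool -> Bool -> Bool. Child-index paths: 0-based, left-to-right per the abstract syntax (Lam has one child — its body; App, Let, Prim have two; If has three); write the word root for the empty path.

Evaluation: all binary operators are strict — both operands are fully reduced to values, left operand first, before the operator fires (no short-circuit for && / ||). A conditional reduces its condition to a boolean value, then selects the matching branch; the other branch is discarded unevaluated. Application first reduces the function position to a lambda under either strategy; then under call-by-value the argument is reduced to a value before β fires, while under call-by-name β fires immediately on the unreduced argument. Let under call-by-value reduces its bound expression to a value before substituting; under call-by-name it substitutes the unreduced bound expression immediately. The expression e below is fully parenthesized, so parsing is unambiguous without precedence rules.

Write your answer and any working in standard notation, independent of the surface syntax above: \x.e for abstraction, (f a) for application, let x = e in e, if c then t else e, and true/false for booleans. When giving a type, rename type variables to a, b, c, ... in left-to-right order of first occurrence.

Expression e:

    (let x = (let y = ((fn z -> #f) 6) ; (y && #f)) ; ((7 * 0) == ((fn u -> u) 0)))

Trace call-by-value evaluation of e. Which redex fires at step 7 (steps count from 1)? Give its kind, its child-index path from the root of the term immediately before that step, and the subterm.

Answer: delta at root : (0 == 0)

Working:
step 0: (let x = (let y = ((\z.false) 6) in (y && false)) in ((7 * 0) == ((\u.u) 0)))
step 1: [beta@0.0] (let x = (let y = false in (y && false)) in ((7 * 0) == ((\u.u) 0)))
step 2: [let@0] (let x = (false && false) in ((7 * 0) == ((\u.u) 0)))
step 3: [delta@0] (let x = false in ((7 * 0) == ((\u.u) 0)))
step 4: [let@root] ((7 * 0) == ((\u.u) 0))
step 5: [delta@0] (0 == ((\u.u) 0))
step 6: [beta@1] (0 == 0)
step 7: [delta@root] true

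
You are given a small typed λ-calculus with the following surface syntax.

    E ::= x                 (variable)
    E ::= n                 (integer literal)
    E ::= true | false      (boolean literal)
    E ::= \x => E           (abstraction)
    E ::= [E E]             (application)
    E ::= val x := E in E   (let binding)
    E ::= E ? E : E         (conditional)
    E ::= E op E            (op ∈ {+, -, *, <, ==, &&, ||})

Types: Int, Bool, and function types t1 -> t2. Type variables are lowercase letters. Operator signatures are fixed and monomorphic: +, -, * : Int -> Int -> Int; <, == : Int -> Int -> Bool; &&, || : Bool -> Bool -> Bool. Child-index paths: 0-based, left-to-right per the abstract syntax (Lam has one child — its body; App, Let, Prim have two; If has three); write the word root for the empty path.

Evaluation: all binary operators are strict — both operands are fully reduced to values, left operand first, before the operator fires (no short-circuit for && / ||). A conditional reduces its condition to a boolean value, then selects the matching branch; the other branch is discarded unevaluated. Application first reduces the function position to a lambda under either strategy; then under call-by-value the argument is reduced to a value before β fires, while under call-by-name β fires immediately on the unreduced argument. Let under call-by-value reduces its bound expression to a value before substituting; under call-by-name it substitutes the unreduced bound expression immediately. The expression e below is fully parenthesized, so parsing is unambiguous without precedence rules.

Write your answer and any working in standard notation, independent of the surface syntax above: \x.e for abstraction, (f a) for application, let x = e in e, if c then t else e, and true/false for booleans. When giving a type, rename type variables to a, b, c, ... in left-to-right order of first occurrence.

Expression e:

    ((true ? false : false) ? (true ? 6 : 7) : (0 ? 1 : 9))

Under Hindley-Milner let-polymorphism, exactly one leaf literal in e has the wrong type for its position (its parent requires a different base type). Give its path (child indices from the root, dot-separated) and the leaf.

Working:
  unify Bool ~ Bool
  unify Bool ~ Bool
  unify Bool ~ Bool
  unify Bool ~ Bool
  unify Int ~ Int
  unify Int ~ Bool
  FAIL: mismatch Int ~ Bool

Answer: 2.0 : 0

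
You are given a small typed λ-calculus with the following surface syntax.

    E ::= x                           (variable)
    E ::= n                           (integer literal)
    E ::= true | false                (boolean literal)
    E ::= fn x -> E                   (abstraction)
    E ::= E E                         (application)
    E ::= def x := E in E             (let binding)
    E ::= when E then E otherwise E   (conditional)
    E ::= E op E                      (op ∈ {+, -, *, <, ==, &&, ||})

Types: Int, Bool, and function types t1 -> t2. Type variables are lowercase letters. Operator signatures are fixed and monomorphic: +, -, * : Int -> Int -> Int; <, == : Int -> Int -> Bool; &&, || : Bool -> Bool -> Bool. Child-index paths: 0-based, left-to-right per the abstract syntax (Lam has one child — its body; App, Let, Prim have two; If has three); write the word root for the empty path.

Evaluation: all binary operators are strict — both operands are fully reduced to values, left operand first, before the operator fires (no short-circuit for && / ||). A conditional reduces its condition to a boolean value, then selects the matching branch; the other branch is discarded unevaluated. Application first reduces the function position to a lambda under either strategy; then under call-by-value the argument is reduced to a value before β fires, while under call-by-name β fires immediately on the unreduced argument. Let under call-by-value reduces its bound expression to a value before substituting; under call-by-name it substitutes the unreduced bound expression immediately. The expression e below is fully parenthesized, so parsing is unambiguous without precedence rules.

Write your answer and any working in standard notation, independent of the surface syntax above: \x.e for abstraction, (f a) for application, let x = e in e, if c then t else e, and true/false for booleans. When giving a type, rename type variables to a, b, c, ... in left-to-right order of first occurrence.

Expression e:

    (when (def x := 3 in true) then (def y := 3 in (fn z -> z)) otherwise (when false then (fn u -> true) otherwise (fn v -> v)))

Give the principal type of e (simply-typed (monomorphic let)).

Answer: Bool -> Bool

Trace:
let x : Int
  unify Bool ~ Bool
let y : Int
z : a
\z._ : a -> a
  unify Bool ~ Bool
\u._ : b -> Bool
v : c
\v._ : c -> c
  unify b -> Bool ~ c -> c
  unify b ~ c
  unify Bool ~ c
  unify a -> a ~ Bool -> Bool
  unify a ~ Bool
  unify Bool ~ Bool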